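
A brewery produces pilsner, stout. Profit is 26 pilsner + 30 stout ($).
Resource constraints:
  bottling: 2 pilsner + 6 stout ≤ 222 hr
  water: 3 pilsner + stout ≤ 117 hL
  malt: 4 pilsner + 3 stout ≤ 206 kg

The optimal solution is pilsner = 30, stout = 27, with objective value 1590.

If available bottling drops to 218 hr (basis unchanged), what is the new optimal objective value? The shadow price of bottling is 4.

Δb = -4, so new z* = 1590 + (4)·(-4) = 1590 − 16 = 1574.

1574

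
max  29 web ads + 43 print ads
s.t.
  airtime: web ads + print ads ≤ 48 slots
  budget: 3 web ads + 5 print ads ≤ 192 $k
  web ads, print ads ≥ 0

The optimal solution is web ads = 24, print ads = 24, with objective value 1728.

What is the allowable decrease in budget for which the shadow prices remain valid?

48

Binding constraints: airtime, budget. The basis is B = [[1,1],[3,5]] with det 2.
Per unit decrease in budget, x* moves by d = (0.5, -0.5).
The basis stays optimal until print ads reaches 0; allowable decrease = 48 $k.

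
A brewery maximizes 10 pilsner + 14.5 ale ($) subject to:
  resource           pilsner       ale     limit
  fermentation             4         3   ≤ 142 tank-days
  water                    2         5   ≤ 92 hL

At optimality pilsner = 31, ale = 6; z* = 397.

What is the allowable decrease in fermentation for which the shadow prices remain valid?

86.8

Binding constraints: fermentation, water. The basis is B = [[4,3],[2,5]] with det 14.
Per unit decrease in fermentation, x* moves by d = (-0.3571, 0.1429).
The basis stays optimal until pilsner reaches 0; allowable decrease = 86.8 tank-days.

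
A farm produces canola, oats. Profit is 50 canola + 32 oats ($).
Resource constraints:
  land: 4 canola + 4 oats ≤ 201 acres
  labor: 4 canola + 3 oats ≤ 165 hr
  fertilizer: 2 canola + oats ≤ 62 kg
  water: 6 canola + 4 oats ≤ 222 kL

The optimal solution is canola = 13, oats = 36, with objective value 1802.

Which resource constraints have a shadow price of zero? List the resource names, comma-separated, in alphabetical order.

land: 196/201 (slack 5)
labor: 160/165 (slack 5)
fertilizer: 62/62 (binding)
water: 222/222 (binding)
By complementary slackness, a constraint with positive slack has shadow price 0 → labor, land.

labor, land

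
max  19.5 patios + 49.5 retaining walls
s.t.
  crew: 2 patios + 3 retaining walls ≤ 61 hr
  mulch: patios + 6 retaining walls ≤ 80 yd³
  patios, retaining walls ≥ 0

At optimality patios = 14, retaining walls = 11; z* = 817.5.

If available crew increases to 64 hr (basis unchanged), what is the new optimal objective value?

840

At the optimum: crew uses 61 of 61 (binding); mulch uses 80 of 80 (binding).
From A_Bᵀ y = c: 2·y_crew + 1·y_mulch = 19.5; 3·y_crew + 6·y_mulch = 49.5.
→ y_crew = 7.5 and y_mulch = 4.5.
Δz = y_crew·Δb = 7.5 × (3) = 22.5, so new z* = 817.5 + 22.5 = 840.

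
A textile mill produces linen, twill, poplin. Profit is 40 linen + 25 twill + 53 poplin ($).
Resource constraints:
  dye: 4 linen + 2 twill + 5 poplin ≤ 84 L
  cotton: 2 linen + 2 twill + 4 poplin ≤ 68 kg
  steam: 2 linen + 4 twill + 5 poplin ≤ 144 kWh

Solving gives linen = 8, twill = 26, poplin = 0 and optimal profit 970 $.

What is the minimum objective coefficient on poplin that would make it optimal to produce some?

At the optimum: dye uses 84 of 84 (binding); cotton uses 68 of 68 (binding); steam uses 120 of 144 (slack = 24).
By complementary slackness, y = 0 for the non-binding constraint.
The binding rows give the dual system: 4·y_dye + 2·y_cotton = 40 and 2·y_dye + 2·y_cotton = 25.
Solving: y_dye = 7.5, y_cotton = 5.
poplin enters the basis when its profit ≥ yᵀa₃ = 7.5·5 + 5·4 = 57.5.

57.5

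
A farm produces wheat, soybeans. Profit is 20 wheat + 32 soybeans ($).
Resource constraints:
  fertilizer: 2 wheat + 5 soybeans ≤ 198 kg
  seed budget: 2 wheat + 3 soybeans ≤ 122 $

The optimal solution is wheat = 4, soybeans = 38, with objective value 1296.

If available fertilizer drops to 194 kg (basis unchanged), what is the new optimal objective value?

Check each constraint at x*: fertilizer 198/198 (tight); seed budget 122/122 (tight).
From A_Bᵀ y = c: 2·y_fertilizer + 2·y_seed budget = 20; 5·y_fertilizer + 3·y_seed budget = 32.
→ y_fertilizer = 1 and y_seed budget = 9.
Δz = y_fertilizer·Δb = 1 × (-4) = -4, so new z* = 1296 − 4 = 1292.

1292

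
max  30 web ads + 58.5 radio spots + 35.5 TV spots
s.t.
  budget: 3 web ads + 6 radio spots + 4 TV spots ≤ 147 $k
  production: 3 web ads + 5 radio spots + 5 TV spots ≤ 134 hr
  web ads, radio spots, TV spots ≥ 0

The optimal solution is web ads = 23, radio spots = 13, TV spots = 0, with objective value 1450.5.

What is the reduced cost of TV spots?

At the optimum: budget uses 147 of 147 (binding); production uses 134 of 134 (binding).
The binding rows give the dual system: 3·y_budget + 3·y_production = 30 and 6·y_budget + 5·y_production = 58.5.
Solving: y_budget = 8.5, y_production = 1.5.
Reduced cost of TV spots: c₃ − yᵀa₃ = 35.5 − (8.5·4 + 1.5·5) = 35.5 − 41.5 = -6.

-6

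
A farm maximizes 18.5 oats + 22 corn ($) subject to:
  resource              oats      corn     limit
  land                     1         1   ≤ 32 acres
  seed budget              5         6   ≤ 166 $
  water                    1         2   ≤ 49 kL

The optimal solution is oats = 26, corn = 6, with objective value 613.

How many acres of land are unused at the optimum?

land used = 1·26 + 1·6 = 32; slack = 32 − 32 = 0.

0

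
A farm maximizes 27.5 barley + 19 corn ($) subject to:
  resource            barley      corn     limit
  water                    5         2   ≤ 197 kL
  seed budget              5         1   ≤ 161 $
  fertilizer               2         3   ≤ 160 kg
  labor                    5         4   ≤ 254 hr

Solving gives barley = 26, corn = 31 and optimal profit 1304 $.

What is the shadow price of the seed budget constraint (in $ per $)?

1

At the optimum: water uses 192 of 197 (slack = 5); seed budget uses 161 of 161 (binding); fertilizer uses 145 of 160 (slack = 15); labor uses 254 of 254 (binding).
Since water, fertilizer are not tight, their duals are 0.
Dual feasibility on the basic columns requires 5·y_seed budget + 5·y_labor = 27.5, 1·y_seed budget + 4·y_labor = 19.
Solving: y_seed budget = 1, y_labor = 4.5.
Shadow price of seed budget = 1.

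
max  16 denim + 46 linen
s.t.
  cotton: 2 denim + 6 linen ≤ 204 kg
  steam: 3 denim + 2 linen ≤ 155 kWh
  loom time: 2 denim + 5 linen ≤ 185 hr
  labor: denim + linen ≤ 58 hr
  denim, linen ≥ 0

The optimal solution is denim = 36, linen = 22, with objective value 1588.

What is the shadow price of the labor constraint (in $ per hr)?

Binding: cotton and labor. Non-binding: steam (3 unused), loom time (3 unused).
By complementary slackness, y = 0 for the non-binding constraints.
The binding rows give the dual system: 2·y_cotton + 1·y_labor = 16 and 6·y_cotton + 1·y_labor = 46.
This yields shadow prices y_cotton = 7.5, y_labor = 1.
Shadow price of labor = 1.

1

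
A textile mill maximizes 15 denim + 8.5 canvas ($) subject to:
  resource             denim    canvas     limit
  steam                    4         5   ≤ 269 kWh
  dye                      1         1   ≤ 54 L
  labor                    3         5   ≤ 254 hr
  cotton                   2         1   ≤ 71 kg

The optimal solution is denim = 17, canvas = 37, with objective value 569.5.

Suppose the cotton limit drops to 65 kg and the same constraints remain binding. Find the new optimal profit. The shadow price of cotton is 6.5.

Δb = -6, so new z* = 569.5 + (6.5)·(-6) = 569.5 − 39 = 530.5.

530.5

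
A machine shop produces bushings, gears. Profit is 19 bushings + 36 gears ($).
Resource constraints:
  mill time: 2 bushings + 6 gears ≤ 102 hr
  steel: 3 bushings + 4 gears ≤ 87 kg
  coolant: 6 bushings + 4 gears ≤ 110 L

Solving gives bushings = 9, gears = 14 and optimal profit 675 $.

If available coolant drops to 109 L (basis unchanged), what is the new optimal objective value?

Binding: mill time and coolant. Non-binding: steel (4 unused).
By complementary slackness, y = 0 for the non-binding constraint.
The binding rows give the dual system: 2·y_mill time + 6·y_coolant = 19 and 6·y_mill time + 4·y_coolant = 36.
This yields shadow prices y_mill time = 5, y_coolant = 1.5.
Δz = y_coolant·Δb = 1.5 × (-1) = -1.5, so new z* = 675 − 1.5 = 673.5.

673.5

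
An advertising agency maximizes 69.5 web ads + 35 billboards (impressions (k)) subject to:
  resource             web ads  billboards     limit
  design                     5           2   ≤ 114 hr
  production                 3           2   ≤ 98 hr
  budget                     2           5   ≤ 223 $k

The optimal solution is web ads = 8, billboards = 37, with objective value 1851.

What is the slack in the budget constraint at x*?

22

budget used = 2·8 + 5·37 = 201; slack = 223 − 201 = 22.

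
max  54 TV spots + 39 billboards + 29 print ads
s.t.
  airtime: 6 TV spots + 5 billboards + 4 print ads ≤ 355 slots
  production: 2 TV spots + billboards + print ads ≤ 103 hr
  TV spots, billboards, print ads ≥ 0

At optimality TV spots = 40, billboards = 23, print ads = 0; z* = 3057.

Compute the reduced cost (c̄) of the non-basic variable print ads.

-4

Both airtime and production are binding at x*.
Dual feasibility on the basic columns requires 6·y_airtime + 2·y_production = 54, 5·y_airtime + 1·y_production = 39.
Solving: y_airtime = 6, y_production = 9.
Reduced cost of print ads: c₃ − yᵀa₃ = 29 − (6·4 + 9·1) = 29 − 33 = -4.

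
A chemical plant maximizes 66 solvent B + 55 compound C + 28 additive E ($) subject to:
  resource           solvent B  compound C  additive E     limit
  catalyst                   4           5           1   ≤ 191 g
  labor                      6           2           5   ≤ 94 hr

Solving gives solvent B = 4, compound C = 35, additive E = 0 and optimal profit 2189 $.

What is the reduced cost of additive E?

Both catalyst and labor are binding at x*.
Dual feasibility on the basic columns requires 4·y_catalyst + 6·y_labor = 66, 5·y_catalyst + 2·y_labor = 55.
This yields shadow prices y_catalyst = 9, y_labor = 5.
Reduced cost of additive E: c₃ − yᵀa₃ = 28 − (9·1 + 5·5) = 28 − 34 = -6.

-6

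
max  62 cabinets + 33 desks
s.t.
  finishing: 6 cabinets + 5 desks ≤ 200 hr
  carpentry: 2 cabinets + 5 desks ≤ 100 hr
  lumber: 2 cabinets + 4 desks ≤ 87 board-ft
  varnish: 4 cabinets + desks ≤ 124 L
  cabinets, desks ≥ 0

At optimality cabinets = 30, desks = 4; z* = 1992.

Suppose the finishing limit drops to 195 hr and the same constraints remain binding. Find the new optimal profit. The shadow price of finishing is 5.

1967

Δb = -5, so new z* = 1992 + (5)·(-5) = 1992 − 25 = 1967.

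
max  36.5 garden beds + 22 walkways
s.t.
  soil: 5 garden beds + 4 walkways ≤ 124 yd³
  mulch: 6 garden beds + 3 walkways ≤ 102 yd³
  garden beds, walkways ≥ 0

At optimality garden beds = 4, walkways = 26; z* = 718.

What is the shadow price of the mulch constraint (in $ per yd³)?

Check each constraint at x*: soil 124/124 (tight); mulch 102/102 (tight).
The binding rows give the dual system: 5·y_soil + 6·y_mulch = 36.5 and 4·y_soil + 3·y_mulch = 22.
Solving: y_soil = 2.5, y_mulch = 4.
Shadow price of mulch = 4.

4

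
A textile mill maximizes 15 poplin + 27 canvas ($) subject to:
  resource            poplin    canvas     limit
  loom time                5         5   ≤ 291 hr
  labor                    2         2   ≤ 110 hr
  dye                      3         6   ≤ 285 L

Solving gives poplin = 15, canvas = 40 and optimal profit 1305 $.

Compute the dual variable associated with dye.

Binding: labor and dye. Non-binding: loom time (16 unused).
Slack constraints have shadow price 0 (complementary slackness).
From A_Bᵀ y = c: 2·y_labor + 3·y_dye = 15; 2·y_labor + 6·y_dye = 27.
This yields shadow prices y_labor = 1.5, y_dye = 4.
Shadow price of dye = 4.

4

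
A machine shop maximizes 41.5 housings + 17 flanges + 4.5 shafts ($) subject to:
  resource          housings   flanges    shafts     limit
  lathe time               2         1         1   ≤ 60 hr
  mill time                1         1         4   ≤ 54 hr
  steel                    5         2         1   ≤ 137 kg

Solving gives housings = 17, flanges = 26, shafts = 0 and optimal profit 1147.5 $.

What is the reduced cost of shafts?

-5

At the optimum: lathe time uses 60 of 60 (binding); mill time uses 43 of 54 (slack = 11); steel uses 137 of 137 (binding).
Since mill time is not tight, its dual is 0.
The binding rows give the dual system: 2·y_lathe time + 5·y_steel = 41.5 and 1·y_lathe time + 2·y_steel = 17.
Solving: y_lathe time = 2, y_steel = 7.5.
Reduced cost of shafts: c₃ − yᵀa₃ = 4.5 − (2·1 + 7.5·1) = 4.5 − 9.5 = -5.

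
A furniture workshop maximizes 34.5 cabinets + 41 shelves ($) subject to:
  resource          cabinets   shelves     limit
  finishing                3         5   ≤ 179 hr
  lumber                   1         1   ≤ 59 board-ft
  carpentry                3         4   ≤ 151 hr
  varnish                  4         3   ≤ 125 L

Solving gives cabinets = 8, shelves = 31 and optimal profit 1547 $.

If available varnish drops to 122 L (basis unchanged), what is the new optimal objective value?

1533.5

Check each constraint at x*: finishing 179/179 (tight); lumber 39/59 (slack 20); carpentry 148/151 (slack 3); varnish 125/125 (tight).
By complementary slackness, y = 0 for the non-binding constraints.
The binding rows give the dual system: 3·y_finishing + 4·y_varnish = 34.5 and 5·y_finishing + 3·y_varnish = 41.
Solving: y_finishing = 5.5, y_varnish = 4.5.
Δz = y_varnish·Δb = 4.5 × (-3) = -13.5, so new z* = 1547 − 13.5 = 1533.5.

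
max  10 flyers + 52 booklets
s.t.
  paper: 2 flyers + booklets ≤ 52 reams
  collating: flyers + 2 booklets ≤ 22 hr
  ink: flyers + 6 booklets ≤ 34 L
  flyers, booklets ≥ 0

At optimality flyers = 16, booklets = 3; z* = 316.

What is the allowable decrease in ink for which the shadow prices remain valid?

Binding constraints: collating, ink. The basis is B = [[1,2],[1,6]] with det 4.
Per unit decrease in ink, x* moves by d = (0.5, -0.25).
The basis stays optimal until booklets reaches 0; allowable decrease = 12 L.

12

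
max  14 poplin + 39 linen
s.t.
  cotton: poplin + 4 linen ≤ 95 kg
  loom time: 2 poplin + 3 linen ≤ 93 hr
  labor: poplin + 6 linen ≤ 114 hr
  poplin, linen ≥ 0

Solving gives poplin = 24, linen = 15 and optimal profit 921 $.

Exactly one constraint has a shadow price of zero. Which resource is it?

cotton: 84/95 (slack 11)
loom time: 93/93 (binding)
labor: 114/114 (binding)
By complementary slackness, a constraint with positive slack has shadow price 0 → cotton.

cotton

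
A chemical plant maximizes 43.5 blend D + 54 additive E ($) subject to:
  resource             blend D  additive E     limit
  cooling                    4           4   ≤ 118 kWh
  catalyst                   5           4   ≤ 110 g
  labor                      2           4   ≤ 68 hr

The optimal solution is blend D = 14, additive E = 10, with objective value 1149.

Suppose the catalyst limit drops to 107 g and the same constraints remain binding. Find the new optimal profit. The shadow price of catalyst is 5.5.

1132.5

Δb = -3, so new z* = 1149 + (5.5)·(-3) = 1149 − 16.5 = 1132.5.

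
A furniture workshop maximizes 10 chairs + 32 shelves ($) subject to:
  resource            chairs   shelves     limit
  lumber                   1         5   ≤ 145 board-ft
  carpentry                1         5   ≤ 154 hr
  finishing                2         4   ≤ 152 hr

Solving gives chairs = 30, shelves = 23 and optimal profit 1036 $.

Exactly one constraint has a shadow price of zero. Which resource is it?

carpentry

lumber: 145/145 (binding)
carpentry: 145/154 (slack 9)
finishing: 152/152 (binding)
By complementary slackness, a constraint with positive slack has shadow price 0 → carpentry.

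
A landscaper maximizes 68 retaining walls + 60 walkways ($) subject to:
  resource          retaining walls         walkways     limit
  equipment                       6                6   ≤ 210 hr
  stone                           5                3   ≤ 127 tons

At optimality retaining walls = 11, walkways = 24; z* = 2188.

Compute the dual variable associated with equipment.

At the optimum: equipment uses 210 of 210 (binding); stone uses 127 of 127 (binding).
The binding rows give the dual system: 6·y_equipment + 5·y_stone = 68 and 6·y_equipment + 3·y_stone = 60.
This yields shadow prices y_equipment = 8, y_stone = 4.
Shadow price of equipment = 8.

8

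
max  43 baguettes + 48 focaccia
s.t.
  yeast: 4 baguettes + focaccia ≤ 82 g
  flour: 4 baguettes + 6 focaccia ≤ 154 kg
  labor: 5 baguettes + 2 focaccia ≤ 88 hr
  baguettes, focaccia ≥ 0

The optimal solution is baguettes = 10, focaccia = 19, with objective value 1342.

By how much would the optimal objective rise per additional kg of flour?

7

At the optimum: yeast uses 59 of 82 (slack = 23); flour uses 154 of 154 (binding); labor uses 88 of 88 (binding).
Slack constraints have shadow price 0 (complementary slackness).
The binding rows give the dual system: 4·y_flour + 5·y_labor = 43 and 6·y_flour + 2·y_labor = 48.
Solving: y_flour = 7, y_labor = 3.
Shadow price of flour = 7.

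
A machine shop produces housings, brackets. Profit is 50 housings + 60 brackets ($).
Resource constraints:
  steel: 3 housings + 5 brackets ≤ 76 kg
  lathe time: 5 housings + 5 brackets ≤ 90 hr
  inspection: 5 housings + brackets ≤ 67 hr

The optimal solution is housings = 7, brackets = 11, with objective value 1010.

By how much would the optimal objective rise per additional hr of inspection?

0

At the optimum: steel uses 76 of 76 (binding); lathe time uses 90 of 90 (binding); inspection uses 46 of 67 (slack = 21).
Slack constraints have shadow price 0 (complementary slackness).
Dual feasibility on the basic columns requires 3·y_steel + 5·y_lathe time = 50, 5·y_steel + 5·y_lathe time = 60.
Solving: y_steel = 5, y_lathe time = 7.
Shadow price of inspection = 0.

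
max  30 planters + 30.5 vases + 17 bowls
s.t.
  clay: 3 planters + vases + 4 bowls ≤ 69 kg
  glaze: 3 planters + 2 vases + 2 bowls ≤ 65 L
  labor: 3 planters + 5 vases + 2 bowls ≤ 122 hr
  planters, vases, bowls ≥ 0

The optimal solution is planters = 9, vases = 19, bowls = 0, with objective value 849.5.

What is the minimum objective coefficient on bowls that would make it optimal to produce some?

Binding: glaze and labor. Non-binding: clay (23 unused).
By complementary slackness, y = 0 for the non-binding constraint.
Dual feasibility on the basic columns requires 3·y_glaze + 3·y_labor = 30, 2·y_glaze + 5·y_labor = 30.5.
This yields shadow prices y_glaze = 6.5, y_labor = 3.5.
bowls enters the basis when its profit ≥ yᵀa₃ = 6.5·2 + 3.5·2 = 20.

20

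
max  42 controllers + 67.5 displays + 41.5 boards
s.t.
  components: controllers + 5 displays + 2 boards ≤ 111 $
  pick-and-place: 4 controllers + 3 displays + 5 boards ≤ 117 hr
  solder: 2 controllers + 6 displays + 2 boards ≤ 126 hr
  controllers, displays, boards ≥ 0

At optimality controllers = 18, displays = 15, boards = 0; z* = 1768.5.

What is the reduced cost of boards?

Binding: pick-and-place and solder. Non-binding: components (18 unused).
Slack constraints have shadow price 0 (complementary slackness).
From A_Bᵀ y = c: 4·y_pick-and-place + 2·y_solder = 42; 3·y_pick-and-place + 6·y_solder = 67.5.
Solving: y_pick-and-place = 6.5, y_solder = 8.
Reduced cost of boards: c₃ − yᵀa₃ = 41.5 − (6.5·5 + 8·2) = 41.5 − 48.5 = -7.

-7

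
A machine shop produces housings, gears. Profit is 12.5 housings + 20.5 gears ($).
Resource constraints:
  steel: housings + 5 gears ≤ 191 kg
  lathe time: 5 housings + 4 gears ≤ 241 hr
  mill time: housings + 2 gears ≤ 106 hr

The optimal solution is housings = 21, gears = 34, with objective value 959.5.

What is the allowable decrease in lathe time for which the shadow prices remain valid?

Binding constraints: steel, lathe time. The basis is B = [[1,5],[5,4]] with det -21.
Per unit decrease in lathe time, x* moves by d = (-0.2381, 0.0476).
The basis stays optimal until housings reaches 0; allowable decrease = 88.2 hr.

88.2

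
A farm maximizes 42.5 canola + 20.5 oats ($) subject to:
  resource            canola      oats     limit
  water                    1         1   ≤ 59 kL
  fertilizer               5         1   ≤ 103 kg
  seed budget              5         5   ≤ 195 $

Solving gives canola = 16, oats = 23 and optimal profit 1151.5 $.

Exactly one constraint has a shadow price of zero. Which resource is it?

water

water: 39/59 (slack 20)
fertilizer: 103/103 (binding)
seed budget: 195/195 (binding)
By complementary slackness, a constraint with positive slack has shadow price 0 → water.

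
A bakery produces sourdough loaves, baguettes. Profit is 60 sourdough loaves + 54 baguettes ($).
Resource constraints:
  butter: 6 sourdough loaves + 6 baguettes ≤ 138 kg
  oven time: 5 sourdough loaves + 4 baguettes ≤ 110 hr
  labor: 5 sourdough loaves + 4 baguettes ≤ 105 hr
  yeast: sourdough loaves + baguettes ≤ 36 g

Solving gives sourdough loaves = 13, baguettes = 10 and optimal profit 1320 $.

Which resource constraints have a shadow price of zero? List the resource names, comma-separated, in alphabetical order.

butter: 138/138 (binding)
oven time: 105/110 (slack 5)
labor: 105/105 (binding)
yeast: 23/36 (slack 13)
By complementary slackness, a constraint with positive slack has shadow price 0 → oven time, yeast.

oven time, yeast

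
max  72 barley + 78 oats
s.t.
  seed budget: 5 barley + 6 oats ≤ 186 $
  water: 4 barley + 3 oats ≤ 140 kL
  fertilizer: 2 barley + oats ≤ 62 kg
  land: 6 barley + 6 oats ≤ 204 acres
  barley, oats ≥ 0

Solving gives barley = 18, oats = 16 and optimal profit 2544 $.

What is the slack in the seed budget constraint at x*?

seed budget used = 5·18 + 6·16 = 186; slack = 186 − 186 = 0.

0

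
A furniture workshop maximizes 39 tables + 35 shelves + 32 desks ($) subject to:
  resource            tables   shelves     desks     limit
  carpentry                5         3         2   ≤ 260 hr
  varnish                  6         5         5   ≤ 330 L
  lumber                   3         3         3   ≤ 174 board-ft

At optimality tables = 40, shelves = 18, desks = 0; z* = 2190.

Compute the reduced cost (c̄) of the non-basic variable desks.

-3

Check each constraint at x*: carpentry 254/260 (slack 6); varnish 330/330 (tight); lumber 174/174 (tight).
Since carpentry is not tight, its dual is 0.
Dual feasibility on the basic columns requires 6·y_varnish + 3·y_lumber = 39, 5·y_varnish + 3·y_lumber = 35.
→ y_varnish = 4 and y_lumber = 5.
Reduced cost of desks: c₃ − yᵀa₃ = 32 − (4·5 + 5·3) = 32 − 35 = -3.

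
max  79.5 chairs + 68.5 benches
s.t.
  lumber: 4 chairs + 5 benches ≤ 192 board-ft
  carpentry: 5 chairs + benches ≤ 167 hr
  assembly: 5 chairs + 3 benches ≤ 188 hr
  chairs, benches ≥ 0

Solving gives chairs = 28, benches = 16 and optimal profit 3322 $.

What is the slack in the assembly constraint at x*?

assembly used = 5·28 + 3·16 = 188; slack = 188 − 188 = 0.

0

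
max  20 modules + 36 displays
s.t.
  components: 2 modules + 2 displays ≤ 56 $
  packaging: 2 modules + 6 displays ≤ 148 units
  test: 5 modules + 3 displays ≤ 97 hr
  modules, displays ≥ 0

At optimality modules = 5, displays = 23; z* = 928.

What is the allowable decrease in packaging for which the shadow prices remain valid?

6

Binding constraints: components, packaging. The basis is B = [[2,2],[2,6]] with det 8.
Per unit decrease in packaging, x* moves by d = (0.25, -0.25).
The basis stays optimal until test becomes binding; allowable decrease = 6 units.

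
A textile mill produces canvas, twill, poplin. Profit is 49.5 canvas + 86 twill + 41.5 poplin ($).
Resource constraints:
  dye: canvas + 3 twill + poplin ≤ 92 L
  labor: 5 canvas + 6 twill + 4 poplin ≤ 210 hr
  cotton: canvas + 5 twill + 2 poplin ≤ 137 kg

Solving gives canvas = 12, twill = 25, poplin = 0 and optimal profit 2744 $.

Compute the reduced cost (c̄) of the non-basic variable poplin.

Check each constraint at x*: dye 87/92 (slack 5); labor 210/210 (tight); cotton 137/137 (tight).
Since dye is not tight, its dual is 0.
Dual feasibility on the basic columns requires 5·y_labor + 1·y_cotton = 49.5, 6·y_labor + 5·y_cotton = 86.
This yields shadow prices y_labor = 8.5, y_cotton = 7.
Reduced cost of poplin: c₃ − yᵀa₃ = 41.5 − (8.5·4 + 7·2) = 41.5 − 48 = -6.5.

-6.5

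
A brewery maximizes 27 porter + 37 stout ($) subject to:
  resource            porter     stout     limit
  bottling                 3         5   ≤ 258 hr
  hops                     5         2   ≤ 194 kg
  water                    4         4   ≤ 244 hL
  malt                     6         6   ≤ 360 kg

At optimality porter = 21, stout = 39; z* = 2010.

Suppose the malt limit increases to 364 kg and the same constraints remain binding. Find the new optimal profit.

Check each constraint at x*: bottling 258/258 (tight); hops 183/194 (slack 11); water 240/244 (slack 4); malt 360/360 (tight).
Since hops, water are not tight, their duals are 0.
The binding rows give the dual system: 3·y_bottling + 6·y_malt = 27 and 5·y_bottling + 6·y_malt = 37.
→ y_bottling = 5 and y_malt = 2.
Δz = y_malt·Δb = 2 × (4) = 8, so new z* = 2010 + 8 = 2018.

2018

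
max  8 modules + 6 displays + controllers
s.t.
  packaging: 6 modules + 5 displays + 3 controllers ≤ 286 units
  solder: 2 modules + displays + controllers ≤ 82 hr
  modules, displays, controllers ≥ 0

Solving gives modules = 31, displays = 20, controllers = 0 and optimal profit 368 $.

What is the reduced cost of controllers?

Check each constraint at x*: packaging 286/286 (tight); solder 82/82 (tight).
The binding rows give the dual system: 6·y_packaging + 2·y_solder = 8 and 5·y_packaging + 1·y_solder = 6.
→ y_packaging = 1 and y_solder = 1.
Reduced cost of controllers: c₃ − yᵀa₃ = 1 − (1·3 + 1·1) = 1 − 4 = -3.

-3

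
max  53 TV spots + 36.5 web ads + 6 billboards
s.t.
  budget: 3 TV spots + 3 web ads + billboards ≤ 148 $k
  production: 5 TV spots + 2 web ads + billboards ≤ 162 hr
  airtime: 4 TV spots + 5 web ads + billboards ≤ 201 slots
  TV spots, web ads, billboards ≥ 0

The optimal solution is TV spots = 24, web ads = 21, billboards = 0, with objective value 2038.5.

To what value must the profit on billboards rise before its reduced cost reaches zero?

Binding: production and airtime. Non-binding: budget (13 unused).
Since budget is not tight, its dual is 0.
From A_Bᵀ y = c: 5·y_production + 4·y_airtime = 53; 2·y_production + 5·y_airtime = 36.5.
Solving: y_production = 7, y_airtime = 4.5.
billboards enters the basis when its profit ≥ yᵀa₃ = 7·1 + 4.5·1 = 11.5.

11.5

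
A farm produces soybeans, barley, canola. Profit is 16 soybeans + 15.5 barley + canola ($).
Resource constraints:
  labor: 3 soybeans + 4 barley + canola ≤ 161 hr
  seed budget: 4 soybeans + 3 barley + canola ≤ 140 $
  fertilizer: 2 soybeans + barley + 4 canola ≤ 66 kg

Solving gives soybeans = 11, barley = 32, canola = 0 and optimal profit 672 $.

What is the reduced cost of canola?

-3.5

Check each constraint at x*: labor 161/161 (tight); seed budget 140/140 (tight); fertilizer 54/66 (slack 12).
Slack constraints have shadow price 0 (complementary slackness).
From A_Bᵀ y = c: 3·y_labor + 4·y_seed budget = 16; 4·y_labor + 3·y_seed budget = 15.5.
This yields shadow prices y_labor = 2, y_seed budget = 2.5.
Reduced cost of canola: c₃ − yᵀa₃ = 1 − (2·1 + 2.5·1) = 1 − 4.5 = -3.5.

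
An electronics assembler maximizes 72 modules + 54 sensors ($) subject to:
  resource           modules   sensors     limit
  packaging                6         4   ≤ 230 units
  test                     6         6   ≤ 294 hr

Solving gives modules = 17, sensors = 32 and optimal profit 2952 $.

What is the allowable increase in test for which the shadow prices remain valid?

51

Binding constraints: packaging, test. The basis is B = [[6,4],[6,6]] with det 12.
Per unit increase in test, x* moves by d = (-0.3333, 0.5).
The basis stays optimal until modules reaches 0; allowable increase = 51 hr.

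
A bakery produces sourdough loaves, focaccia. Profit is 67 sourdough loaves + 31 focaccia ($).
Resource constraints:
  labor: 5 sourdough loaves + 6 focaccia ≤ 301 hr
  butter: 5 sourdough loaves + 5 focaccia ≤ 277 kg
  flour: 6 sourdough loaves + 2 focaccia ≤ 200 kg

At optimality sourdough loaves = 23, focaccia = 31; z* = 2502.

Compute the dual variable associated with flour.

Check each constraint at x*: labor 301/301 (tight); butter 270/277 (slack 7); flour 200/200 (tight).
Slack constraints have shadow price 0 (complementary slackness).
From A_Bᵀ y = c: 5·y_labor + 6·y_flour = 67; 6·y_labor + 2·y_flour = 31.
Solving: y_labor = 2, y_flour = 9.5.
Shadow price of flour = 9.5.

9.5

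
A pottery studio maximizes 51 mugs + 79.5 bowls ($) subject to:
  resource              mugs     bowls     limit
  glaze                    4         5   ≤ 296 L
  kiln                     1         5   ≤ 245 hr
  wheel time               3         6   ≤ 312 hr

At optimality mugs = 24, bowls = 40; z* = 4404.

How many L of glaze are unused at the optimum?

0

glaze used = 4·24 + 5·40 = 296; slack = 296 − 296 = 0.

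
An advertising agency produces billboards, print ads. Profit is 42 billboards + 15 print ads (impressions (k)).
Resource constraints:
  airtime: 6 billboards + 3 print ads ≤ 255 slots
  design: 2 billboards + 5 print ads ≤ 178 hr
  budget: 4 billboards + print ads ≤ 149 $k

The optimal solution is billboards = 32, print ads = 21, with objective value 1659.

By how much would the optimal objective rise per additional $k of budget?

Binding: airtime and budget. Non-binding: design (9 unused).
Slack constraints have shadow price 0 (complementary slackness).
Dual feasibility on the basic columns requires 6·y_airtime + 4·y_budget = 42, 3·y_airtime + 1·y_budget = 15.
This yields shadow prices y_airtime = 3, y_budget = 6.
Shadow price of budget = 6.

6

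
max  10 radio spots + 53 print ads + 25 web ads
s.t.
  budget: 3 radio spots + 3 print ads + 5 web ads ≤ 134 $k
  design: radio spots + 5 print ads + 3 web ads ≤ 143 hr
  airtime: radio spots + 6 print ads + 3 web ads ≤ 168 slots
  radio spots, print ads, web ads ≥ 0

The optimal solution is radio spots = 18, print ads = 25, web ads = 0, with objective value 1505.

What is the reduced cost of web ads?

At the optimum: budget uses 129 of 134 (slack = 5); design uses 143 of 143 (binding); airtime uses 168 of 168 (binding).
By complementary slackness, y = 0 for the non-binding constraint.
Dual feasibility on the basic columns requires 1·y_design + 1·y_airtime = 10, 5·y_design + 6·y_airtime = 53.
This yields shadow prices y_design = 7, y_airtime = 3.
Reduced cost of web ads: c₃ − yᵀa₃ = 25 − (7·3 + 3·3) = 25 − 30 = -5.

-5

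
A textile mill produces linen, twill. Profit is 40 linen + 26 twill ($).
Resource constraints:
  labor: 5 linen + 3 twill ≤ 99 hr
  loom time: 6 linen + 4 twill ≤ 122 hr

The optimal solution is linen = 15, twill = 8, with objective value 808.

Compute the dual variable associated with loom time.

5

At the optimum: labor uses 99 of 99 (binding); loom time uses 122 of 122 (binding).
Dual feasibility on the basic columns requires 5·y_labor + 6·y_loom time = 40, 3·y_labor + 4·y_loom time = 26.
→ y_labor = 2 and y_loom time = 5.
Shadow price of loom time = 5.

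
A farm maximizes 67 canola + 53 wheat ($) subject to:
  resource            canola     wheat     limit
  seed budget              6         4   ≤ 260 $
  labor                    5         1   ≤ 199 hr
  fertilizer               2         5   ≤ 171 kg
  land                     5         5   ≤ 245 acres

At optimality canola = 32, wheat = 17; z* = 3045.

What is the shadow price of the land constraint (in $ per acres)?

5

Binding: seed budget and land. Non-binding: labor (22 unused), fertilizer (22 unused).
Since labor, fertilizer are not tight, their duals are 0.
Dual feasibility on the basic columns requires 6·y_seed budget + 5·y_land = 67, 4·y_seed budget + 5·y_land = 53.
This yields shadow prices y_seed budget = 7, y_land = 5.
Shadow price of land = 5.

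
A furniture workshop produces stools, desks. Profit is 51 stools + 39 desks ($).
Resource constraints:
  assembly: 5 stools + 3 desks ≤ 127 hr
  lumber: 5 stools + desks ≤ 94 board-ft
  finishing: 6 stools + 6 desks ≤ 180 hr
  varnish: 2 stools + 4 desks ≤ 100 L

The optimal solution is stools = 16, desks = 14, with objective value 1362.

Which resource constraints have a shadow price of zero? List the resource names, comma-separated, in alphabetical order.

assembly, varnish

assembly: 122/127 (slack 5)
lumber: 94/94 (binding)
finishing: 180/180 (binding)
varnish: 88/100 (slack 12)
By complementary slackness, a constraint with positive slack has shadow price 0 → assembly, varnish.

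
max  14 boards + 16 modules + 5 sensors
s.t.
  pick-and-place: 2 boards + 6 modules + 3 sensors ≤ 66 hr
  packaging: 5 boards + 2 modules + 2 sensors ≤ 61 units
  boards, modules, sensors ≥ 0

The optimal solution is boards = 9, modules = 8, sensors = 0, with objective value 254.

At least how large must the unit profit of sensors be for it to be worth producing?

10

At the optimum: pick-and-place uses 66 of 66 (binding); packaging uses 61 of 61 (binding).
From A_Bᵀ y = c: 2·y_pick-and-place + 5·y_packaging = 14; 6·y_pick-and-place + 2·y_packaging = 16.
This yields shadow prices y_pick-and-place = 2, y_packaging = 2.
sensors enters the basis when its profit ≥ yᵀa₃ = 2·3 + 2·2 = 10.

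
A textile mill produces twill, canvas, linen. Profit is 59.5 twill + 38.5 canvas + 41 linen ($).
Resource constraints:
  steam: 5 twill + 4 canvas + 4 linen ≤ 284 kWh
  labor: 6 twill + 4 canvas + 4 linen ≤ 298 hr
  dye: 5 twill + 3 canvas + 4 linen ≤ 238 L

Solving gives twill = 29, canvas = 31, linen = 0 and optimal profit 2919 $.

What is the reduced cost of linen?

At the optimum: steam uses 269 of 284 (slack = 15); labor uses 298 of 298 (binding); dye uses 238 of 238 (binding).
Slack constraints have shadow price 0 (complementary slackness).
The binding rows give the dual system: 6·y_labor + 5·y_dye = 59.5 and 4·y_labor + 3·y_dye = 38.5.
Solving: y_labor = 7, y_dye = 3.5.
Reduced cost of linen: c₃ − yᵀa₃ = 41 − (7·4 + 3.5·4) = 41 − 42 = -1.

-1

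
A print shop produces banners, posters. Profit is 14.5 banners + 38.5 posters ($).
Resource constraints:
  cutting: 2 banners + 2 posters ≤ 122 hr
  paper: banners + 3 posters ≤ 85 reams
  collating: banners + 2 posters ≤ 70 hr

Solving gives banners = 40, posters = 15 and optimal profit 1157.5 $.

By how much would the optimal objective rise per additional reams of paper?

9.5

Check each constraint at x*: cutting 110/122 (slack 12); paper 85/85 (tight); collating 70/70 (tight).
Slack constraints have shadow price 0 (complementary slackness).
Dual feasibility on the basic columns requires 1·y_paper + 1·y_collating = 14.5, 3·y_paper + 2·y_collating = 38.5.
This yields shadow prices y_paper = 9.5, y_collating = 5.
Shadow price of paper = 9.5.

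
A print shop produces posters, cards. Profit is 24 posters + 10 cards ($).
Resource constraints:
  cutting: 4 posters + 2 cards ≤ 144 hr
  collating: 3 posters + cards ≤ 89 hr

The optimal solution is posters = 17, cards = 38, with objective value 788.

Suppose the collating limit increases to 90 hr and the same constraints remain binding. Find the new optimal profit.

792

At the optimum: cutting uses 144 of 144 (binding); collating uses 89 of 89 (binding).
Dual feasibility on the basic columns requires 4·y_cutting + 3·y_collating = 24, 2·y_cutting + 1·y_collating = 10.
Solving: y_cutting = 3, y_collating = 4.
Δz = y_collating·Δb = 4 × (1) = 4, so new z* = 788 + 4 = 792.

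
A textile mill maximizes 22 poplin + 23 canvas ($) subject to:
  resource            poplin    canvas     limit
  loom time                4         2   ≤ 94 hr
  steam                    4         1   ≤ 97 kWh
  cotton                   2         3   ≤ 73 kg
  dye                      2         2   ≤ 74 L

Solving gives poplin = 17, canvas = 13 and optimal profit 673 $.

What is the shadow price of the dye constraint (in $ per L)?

0

At the optimum: loom time uses 94 of 94 (binding); steam uses 81 of 97 (slack = 16); cotton uses 73 of 73 (binding); dye uses 60 of 74 (slack = 14).
By complementary slackness, y = 0 for the non-binding constraints.
The binding rows give the dual system: 4·y_loom time + 2·y_cotton = 22 and 2·y_loom time + 3·y_cotton = 23.
Solving: y_loom time = 2.5, y_cotton = 6.
Shadow price of dye = 0.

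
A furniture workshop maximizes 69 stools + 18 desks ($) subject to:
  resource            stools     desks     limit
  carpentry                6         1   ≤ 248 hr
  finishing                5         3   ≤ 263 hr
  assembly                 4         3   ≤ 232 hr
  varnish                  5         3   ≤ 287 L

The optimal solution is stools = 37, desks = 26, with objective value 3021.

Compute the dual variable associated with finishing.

3

At the optimum: carpentry uses 248 of 248 (binding); finishing uses 263 of 263 (binding); assembly uses 226 of 232 (slack = 6); varnish uses 263 of 287 (slack = 24).
Slack constraints have shadow price 0 (complementary slackness).
Dual feasibility on the basic columns requires 6·y_carpentry + 5·y_finishing = 69, 1·y_carpentry + 3·y_finishing = 18.
Solving: y_carpentry = 9, y_finishing = 3.
Shadow price of finishing = 3.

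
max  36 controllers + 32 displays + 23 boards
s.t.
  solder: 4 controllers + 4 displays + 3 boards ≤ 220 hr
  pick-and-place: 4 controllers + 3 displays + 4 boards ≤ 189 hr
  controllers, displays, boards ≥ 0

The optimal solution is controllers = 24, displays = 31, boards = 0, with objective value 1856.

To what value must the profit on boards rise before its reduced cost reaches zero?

Both solder and pick-and-place are binding at x*.
The binding rows give the dual system: 4·y_solder + 4·y_pick-and-place = 36 and 4·y_solder + 3·y_pick-and-place = 32.
This yields shadow prices y_solder = 5, y_pick-and-place = 4.
boards enters the basis when its profit ≥ yᵀa₃ = 5·3 + 4·4 = 31.

31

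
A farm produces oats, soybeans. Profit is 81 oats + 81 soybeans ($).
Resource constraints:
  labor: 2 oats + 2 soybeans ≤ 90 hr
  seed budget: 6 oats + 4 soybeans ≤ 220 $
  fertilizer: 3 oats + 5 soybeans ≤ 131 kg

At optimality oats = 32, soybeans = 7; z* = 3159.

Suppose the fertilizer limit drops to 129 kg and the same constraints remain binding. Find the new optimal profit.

At the optimum: labor uses 78 of 90 (slack = 12); seed budget uses 220 of 220 (binding); fertilizer uses 131 of 131 (binding).
Since labor is not tight, its dual is 0.
From A_Bᵀ y = c: 6·y_seed budget + 3·y_fertilizer = 81; 4·y_seed budget + 5·y_fertilizer = 81.
→ y_seed budget = 9 and y_fertilizer = 9.
Δz = y_fertilizer·Δb = 9 × (-2) = -18, so new z* = 3159 − 18 = 3141.

3141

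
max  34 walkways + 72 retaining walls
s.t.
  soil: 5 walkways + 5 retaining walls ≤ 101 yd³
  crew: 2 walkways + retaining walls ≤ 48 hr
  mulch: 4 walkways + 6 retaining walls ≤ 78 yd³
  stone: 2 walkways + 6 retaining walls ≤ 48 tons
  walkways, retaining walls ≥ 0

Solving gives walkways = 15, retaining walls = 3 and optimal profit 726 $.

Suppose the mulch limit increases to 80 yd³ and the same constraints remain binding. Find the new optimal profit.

736

At the optimum: soil uses 90 of 101 (slack = 11); crew uses 33 of 48 (slack = 15); mulch uses 78 of 78 (binding); stone uses 48 of 48 (binding).
By complementary slackness, y = 0 for the non-binding constraints.
From A_Bᵀ y = c: 4·y_mulch + 2·y_stone = 34; 6·y_mulch + 6·y_stone = 72.
→ y_mulch = 5 and y_stone = 7.
Δz = y_mulch·Δb = 5 × (2) = 10, so new z* = 726 + 10 = 736.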